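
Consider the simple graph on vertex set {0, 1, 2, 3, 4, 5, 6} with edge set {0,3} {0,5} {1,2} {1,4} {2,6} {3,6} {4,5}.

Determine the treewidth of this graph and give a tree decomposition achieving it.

Treewidth 2.
Bags: B1 = {1, 4, 5}  B2 = {0, 1, 5}  B3 = {0, 1, 3}  B4 = {1, 3, 6}  B5 = {1, 2, 6}
Tree: B1–B2, B2–B3, B3–B4, B4–B5

The largest bag has 3 vertices, giving width 2; this decomposition certifies tw(G) ≤ 2. Since 1–4–5–0–3–6–2–1 is a cycle in G, G is not acyclic. Forests are exactly the graphs of treewidth ≤ 1, so tw(G) ≥ 2. The upper and lower bounds meet at 2, so that is the treewidth.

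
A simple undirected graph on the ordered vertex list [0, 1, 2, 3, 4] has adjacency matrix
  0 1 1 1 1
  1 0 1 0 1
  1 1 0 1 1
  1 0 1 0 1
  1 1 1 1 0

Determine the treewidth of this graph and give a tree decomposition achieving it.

Treewidth 3.
One such decomposition:
Bags: B1 = {0, 1, 2, 4}  B2 = {0, 2, 3, 4}
Tree: B1–B2

The largest bag has 4 vertices, giving width 3; this decomposition certifies tw(G) ≤ 3. Conversely, {0, 1, 2, 4} is a clique of size 4, and the vertices of any clique must share a bag in every tree decomposition; so some bag has ≥ 4 vertices and tw(G) ≥ 3. Hence tw(G) = 3 exactly.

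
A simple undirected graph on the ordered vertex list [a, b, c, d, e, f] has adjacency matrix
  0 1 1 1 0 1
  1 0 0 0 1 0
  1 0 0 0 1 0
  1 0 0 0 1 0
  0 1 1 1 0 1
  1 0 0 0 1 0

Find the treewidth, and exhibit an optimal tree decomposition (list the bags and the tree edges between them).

Each bag holds 3 vertices, so the decomposition has width 2, which upper-bounds the treewidth. The edges b–e–f–a–b form a cycle, so G is not a tree and its treewidth is at least 2. Hence tw(G) = 2 exactly.

Treewidth 2.
Bags: B1 = {a, b, e}  B2 = {a, e, f}  B3 = {a, c, e}  B4 = {a, d, e}
Tree: B1–B2, B2–B3, B3–B4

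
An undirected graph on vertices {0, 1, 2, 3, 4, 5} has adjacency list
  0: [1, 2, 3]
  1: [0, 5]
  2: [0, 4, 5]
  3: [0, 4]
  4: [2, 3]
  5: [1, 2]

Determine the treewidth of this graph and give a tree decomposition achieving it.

Treewidth 2.
Bags: B1 = {0, 1, 5}  B2 = {0, 2, 5}  B3 = {0, 2, 3}  B4 = {2, 3, 4}
Tree: B1–B2, B2–B3, B3–B4

The largest bag has 3 vertices, giving width 2; this decomposition certifies tw(G) ≤ 2. The edges 1–5–2–0–1 form a cycle, so G is not a tree and its treewidth is at least 2. Combining the bounds, tw(G) = 2.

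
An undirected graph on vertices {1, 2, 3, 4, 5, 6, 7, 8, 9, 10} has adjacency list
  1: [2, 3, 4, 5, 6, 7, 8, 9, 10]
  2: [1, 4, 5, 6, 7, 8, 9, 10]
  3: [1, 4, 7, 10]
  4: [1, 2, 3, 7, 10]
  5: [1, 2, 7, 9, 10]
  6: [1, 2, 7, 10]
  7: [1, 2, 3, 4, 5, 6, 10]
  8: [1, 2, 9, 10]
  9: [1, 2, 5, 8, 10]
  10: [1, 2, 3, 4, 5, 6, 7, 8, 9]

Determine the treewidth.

A width-4 tree decomposition is:
Bags: B1 = {1, 2, 5, 7, 10}  B2 = {1, 2, 4, 7, 10}  B3 = {1, 2, 5, 9, 10}  B4 = {1, 3, 4, 7, 10}  B5 = {1, 2, 6, 7, 10}  B6 = {1, 2, 8, 9, 10}
Tree: B1–B2, B1–B3, B2–B4, B1–B5, B3–B6
Every bag has size at most 5, so the width is 5 − 1 = 4 and tw(G) ≤ 4. For the lower bound, the 5 vertices {1, 2, 8, 9, 10} are pairwise adjacent, and any tree decomposition puts a clique entirely inside one bag — forcing width ≥ 4. Therefore the treewidth is 4.

4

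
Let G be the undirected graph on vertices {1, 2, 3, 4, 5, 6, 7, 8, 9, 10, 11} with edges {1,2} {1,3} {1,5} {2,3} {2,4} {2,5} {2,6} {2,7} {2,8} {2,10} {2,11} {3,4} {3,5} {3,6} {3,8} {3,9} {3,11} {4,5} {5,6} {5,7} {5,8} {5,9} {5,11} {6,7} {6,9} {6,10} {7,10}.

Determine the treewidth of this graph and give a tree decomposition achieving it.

Each bag holds 4 vertices, so the decomposition has width 3, which upper-bounds the treewidth. On the other hand G contains the 4-clique {3, 5, 6, 9}. A clique must lie in a single bag of any decomposition, so no decomposition can have width below 3. The upper and lower bounds meet at 3, so that is the treewidth.

Treewidth 3.
One such decomposition:
Bags: B1 = {2, 3, 5, 6}  B2 = {2, 3, 4, 5}  B3 = {2, 5, 6, 7}  B4 = {2, 3, 5, 11}  B5 = {2, 3, 5, 8}  B6 = {3, 5, 6, 9}  B7 = {1, 2, 3, 5}  B8 = {2, 6, 7, 10}
Tree: B1–B2, B1–B3, B2–B4, B4–B5, B1–B6, B2–B7, B3–B8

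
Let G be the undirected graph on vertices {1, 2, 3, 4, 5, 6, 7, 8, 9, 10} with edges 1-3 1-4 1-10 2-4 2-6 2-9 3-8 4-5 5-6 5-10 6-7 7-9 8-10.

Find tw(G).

2

A width-2 tree decomposition is:
Bags: B1 = {2, 7, 9}  B2 = {2, 6, 7}  B3 = {2, 4, 6}  B4 = {4, 5, 6}  B5 = {1, 4, 5}  B6 = {1, 5, 10}  B7 = {1, 3, 10}  B8 = {3, 8, 10}
Tree: B1–B2, B2–B3, B3–B4, B4–B5, B5–B6, B6–B7, B7–B8
Every bag has size at most 3, so the width is 3 − 1 = 2 and tw(G) ≤ 2. Since 9–7–6–2–9 is a cycle in G, G is not acyclic. Forests are exactly the graphs of treewidth ≤ 1, so tw(G) ≥ 2. The upper and lower bounds meet at 2, so that is the treewidth.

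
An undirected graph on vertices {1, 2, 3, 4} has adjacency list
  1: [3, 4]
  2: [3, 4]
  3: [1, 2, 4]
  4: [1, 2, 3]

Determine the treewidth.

2

A width-2 tree decomposition is:
Bags: B1 = {2, 3, 4}  B2 = {1, 3, 4}
Tree: B1–B2
Every bag has size at most 3, so the width is 3 − 1 = 2 and tw(G) ≤ 2. Conversely, {1, 3, 4} is a clique of size 3, and the vertices of any clique must share a bag in every tree decomposition; so some bag has ≥ 3 vertices and tw(G) ≥ 2. Hence tw(G) = 2 exactly.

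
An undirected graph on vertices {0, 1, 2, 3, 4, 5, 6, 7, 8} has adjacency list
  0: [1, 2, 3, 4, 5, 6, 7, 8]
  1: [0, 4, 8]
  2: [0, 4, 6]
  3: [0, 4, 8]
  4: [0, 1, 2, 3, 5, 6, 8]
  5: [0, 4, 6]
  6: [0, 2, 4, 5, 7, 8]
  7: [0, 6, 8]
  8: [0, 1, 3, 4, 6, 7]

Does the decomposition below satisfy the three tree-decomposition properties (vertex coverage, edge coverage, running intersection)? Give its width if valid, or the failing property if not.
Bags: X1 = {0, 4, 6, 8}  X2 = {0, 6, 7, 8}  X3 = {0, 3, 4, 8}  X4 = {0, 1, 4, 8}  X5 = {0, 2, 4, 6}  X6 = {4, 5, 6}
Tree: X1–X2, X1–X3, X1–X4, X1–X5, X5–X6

No — edge (0,5) lies in no bag.

A tree decomposition must satisfy three properties: every vertex lies in some bag; for every edge, both endpoints lie together in some bag; and for every vertex, the bags containing it form a connected subtree. Here edge (0,5) lies in no bag, so the decomposition is invalid.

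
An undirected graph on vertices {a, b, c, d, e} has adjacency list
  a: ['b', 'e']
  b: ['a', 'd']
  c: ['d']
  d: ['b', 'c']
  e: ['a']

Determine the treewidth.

1

A width-1 tree decomposition is:
Bags: B1 = {a, e}  B2 = {a, b}  B3 = {b, d}  B4 = {c, d}
Tree: B1–B2, B2–B3, B3–B4
The largest bag has 2 vertices, giving width 1; this decomposition certifies tw(G) ≤ 1. Since G has at least one edge (e.g. e–a), it is not an edgeless graph, so tw(G) ≥ 1. Combining the bounds, tw(G) = 1.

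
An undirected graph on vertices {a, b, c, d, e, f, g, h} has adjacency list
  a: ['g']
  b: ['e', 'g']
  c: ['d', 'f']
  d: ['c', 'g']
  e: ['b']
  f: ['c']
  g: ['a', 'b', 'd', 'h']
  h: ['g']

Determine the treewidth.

1

A width-1 tree decomposition is:
Bags: B1 = {c, d}  B2 = {d, g}  B3 = {c, f}  B4 = {b, g}  B5 = {a, g}  B6 = {b, e}  B7 = {g, h}
Tree: B1–B2, B1–B3, B2–B4, B2–B5, B4–B6, B5–B7
Every bag has size at most 2, so the width is 2 − 1 = 1 and tw(G) ≤ 1. Any graph with an edge has treewidth ≥ 1, and G has the edge d–c. The upper and lower bounds meet at 1, so that is the treewidth.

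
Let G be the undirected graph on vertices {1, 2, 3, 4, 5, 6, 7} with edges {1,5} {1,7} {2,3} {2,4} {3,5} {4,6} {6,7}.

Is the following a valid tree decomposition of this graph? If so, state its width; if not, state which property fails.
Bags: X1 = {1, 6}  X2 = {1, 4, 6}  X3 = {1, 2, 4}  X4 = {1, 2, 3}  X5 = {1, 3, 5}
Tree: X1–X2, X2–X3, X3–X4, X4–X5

A tree decomposition must satisfy three properties: every vertex lies in some bag; for every edge, both endpoints lie together in some bag; and for every vertex, the bags containing it form a connected subtree. Here vertex 7 appears in no bag, so the decomposition is invalid.

No — vertex 7 appears in no bag.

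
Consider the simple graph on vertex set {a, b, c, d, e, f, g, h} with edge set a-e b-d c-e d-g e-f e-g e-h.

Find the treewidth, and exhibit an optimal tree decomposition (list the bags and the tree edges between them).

Treewidth 1.
One such decomposition:
Bags: B1 = {e, f}  B2 = {e, g}  B3 = {a, e}  B4 = {d, g}  B5 = {b, d}  B6 = {e, h}  B7 = {c, e}
Tree: B1–B2, B2–B3, B2–B4, B4–B5, B2–B6, B3–B7

Each bag holds 2 vertices, so the decomposition has width 1, which upper-bounds the treewidth. G has an edge, so its treewidth is at least 1. Combining the bounds, tw(G) = 1.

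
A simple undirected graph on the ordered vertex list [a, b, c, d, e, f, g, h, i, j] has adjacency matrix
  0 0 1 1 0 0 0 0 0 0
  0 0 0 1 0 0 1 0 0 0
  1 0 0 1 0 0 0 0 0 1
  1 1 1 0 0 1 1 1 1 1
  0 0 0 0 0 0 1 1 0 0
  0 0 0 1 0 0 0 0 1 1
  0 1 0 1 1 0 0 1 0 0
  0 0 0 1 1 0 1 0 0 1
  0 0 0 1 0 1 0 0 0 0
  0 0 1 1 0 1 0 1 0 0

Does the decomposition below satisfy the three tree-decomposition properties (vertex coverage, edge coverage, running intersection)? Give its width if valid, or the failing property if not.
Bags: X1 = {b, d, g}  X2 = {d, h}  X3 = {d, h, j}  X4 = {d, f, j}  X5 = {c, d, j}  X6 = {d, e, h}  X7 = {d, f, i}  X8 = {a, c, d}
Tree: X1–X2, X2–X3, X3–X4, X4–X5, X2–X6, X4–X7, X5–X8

No — edge (g,h) lies in no bag.

A tree decomposition must satisfy three properties: every vertex lies in some bag; for every edge, both endpoints lie together in some bag; and for every vertex, the bags containing it form a connected subtree. Here edge (g,h) lies in no bag, so the decomposition is invalid.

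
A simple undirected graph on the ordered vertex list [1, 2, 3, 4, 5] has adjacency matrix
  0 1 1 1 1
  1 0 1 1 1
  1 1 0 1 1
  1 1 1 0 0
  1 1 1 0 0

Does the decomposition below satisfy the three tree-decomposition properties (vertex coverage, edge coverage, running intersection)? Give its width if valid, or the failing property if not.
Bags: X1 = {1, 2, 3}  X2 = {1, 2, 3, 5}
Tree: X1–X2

A tree decomposition must satisfy three properties: every vertex lies in some bag; for every edge, both endpoints lie together in some bag; and for every vertex, the bags containing it form a connected subtree. Here vertex 4 appears in no bag, so the decomposition is invalid.

No — vertex 4 appears in no bag.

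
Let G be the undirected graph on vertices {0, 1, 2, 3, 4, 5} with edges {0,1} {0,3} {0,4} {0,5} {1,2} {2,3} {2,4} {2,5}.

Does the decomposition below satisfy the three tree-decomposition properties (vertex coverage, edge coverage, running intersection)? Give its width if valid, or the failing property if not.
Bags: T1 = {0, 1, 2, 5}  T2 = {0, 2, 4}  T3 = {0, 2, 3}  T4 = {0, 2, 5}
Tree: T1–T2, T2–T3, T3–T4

A tree decomposition must satisfy three properties: every vertex lies in some bag; for every edge, both endpoints lie together in some bag; and for every vertex, the bags containing it form a connected subtree. Here bags containing vertex 5 are not connected in the tree, so the decomposition is invalid.

No — bags containing vertex 5 are not connected in the tree.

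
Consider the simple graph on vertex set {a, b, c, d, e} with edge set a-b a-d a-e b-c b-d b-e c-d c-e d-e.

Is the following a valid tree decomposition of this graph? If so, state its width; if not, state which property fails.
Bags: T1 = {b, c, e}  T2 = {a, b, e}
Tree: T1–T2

No — vertex d appears in no bag.

A tree decomposition must satisfy three properties: every vertex lies in some bag; for every edge, both endpoints lie together in some bag; and for every vertex, the bags containing it form a connected subtree. Here vertex d appears in no bag, so the decomposition is invalid.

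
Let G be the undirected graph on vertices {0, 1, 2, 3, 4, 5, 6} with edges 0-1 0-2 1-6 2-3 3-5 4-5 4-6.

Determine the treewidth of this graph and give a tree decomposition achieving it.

Treewidth 2.
Bags: B1 = {0, 1, 6}  B2 = {0, 4, 6}  B3 = {0, 4, 5}  B4 = {0, 3, 5}  B5 = {0, 2, 3}
Tree: B1–B2, B2–B3, B3–B4, B4–B5

The largest bag has 3 vertices, giving width 2; this decomposition certifies tw(G) ≤ 2. The edges 0–1–6–4–5–3–2–0 form a cycle, so G is not a tree and its treewidth is at least 2. The upper and lower bounds meet at 2, so that is the treewidth.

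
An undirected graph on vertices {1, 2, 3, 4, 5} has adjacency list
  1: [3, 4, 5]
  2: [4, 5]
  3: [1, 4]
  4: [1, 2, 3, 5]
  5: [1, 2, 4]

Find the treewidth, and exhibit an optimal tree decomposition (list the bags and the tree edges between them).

The largest bag has 3 vertices, giving width 2; this decomposition certifies tw(G) ≤ 2. Conversely, {1, 3, 4} is a clique of size 3, and the vertices of any clique must share a bag in every tree decomposition; so some bag has ≥ 3 vertices and tw(G) ≥ 2. The upper and lower bounds meet at 2, so that is the treewidth.

Treewidth 2.
Bags: B1 = {1, 4, 5}  B2 = {1, 3, 4}  B3 = {2, 4, 5}
Tree: B1–B2, B1–B3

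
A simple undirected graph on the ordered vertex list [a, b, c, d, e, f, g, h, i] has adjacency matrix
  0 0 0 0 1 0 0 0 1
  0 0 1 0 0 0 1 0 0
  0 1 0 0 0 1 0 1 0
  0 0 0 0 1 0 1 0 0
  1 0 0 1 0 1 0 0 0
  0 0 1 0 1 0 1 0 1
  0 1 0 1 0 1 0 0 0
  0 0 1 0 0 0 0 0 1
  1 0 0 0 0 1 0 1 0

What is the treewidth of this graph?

A width-3 tree decomposition is:
Bags: B1 = {a, c, h, i}  B2 = {a, c, f, i}  B3 = {a, c, e, f}  B4 = {b, c, e, f}  B5 = {b, e, f, g}  B6 = {b, d, e, g}
Tree: B1–B2, B2–B3, B3–B4, B4–B5, B5–B6
The largest bag has 4 vertices, giving width 3; this decomposition certifies tw(G) ≤ 3. For the lower bound: the 4 vertex sets {a,h,i}, {c}, {f}, {b,d,e,g} are disjoint, each induces a connected subgraph, and every pair is joined by at least one edge of G. Contracting each set to a single vertex therefore yields K_{4} as a minor, and since treewidth is minor-monotone, tw(G) ≥ tw(K_{4}) = 3. Combining the bounds, tw(G) = 3.

3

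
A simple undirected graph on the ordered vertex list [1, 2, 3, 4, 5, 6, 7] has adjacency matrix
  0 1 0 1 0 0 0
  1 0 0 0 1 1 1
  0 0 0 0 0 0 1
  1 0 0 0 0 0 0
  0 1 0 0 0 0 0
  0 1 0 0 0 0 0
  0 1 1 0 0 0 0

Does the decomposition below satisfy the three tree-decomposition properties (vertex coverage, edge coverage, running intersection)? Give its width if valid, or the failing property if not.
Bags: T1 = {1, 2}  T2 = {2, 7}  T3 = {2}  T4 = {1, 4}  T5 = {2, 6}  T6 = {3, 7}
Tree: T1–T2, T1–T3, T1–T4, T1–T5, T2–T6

A tree decomposition must satisfy three properties: every vertex lies in some bag; for every edge, both endpoints lie together in some bag; and for every vertex, the bags containing it form a connected subtree. Here vertex 5 appears in no bag, so the decomposition is invalid.

No — vertex 5 appears in no bag.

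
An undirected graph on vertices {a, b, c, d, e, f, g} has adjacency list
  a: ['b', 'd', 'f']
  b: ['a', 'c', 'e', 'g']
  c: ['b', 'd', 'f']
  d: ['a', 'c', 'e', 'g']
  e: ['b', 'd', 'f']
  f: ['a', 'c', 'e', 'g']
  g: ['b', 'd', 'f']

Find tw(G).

A width-3 tree decomposition is:
Bags: B1 = {a, b, d, f}  B2 = {b, d, e, f}  B3 = {b, d, f, g}  B4 = {b, c, d, f}
Tree: B1–B2, B2–B3, B3–B4
Each bag holds 4 vertices, so the decomposition has width 3, which upper-bounds the treewidth. For the lower bound: the 4 vertex sets {a,d}, {b,e}, {f}, {g} are disjoint, each induces a connected subgraph, and every pair is joined by at least one edge of G. Contracting each set to a single vertex therefore yields K_{4} as a minor, and since treewidth is minor-monotone, tw(G) ≥ tw(K_{4}) = 3. Therefore the treewidth is 3.

3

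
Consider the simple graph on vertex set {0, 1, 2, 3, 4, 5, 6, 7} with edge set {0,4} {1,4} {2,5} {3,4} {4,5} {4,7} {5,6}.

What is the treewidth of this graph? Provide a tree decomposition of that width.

Treewidth 1.
One such decomposition:
Bags: B1 = {0, 4}  B2 = {3, 4}  B3 = {4, 5}  B4 = {5, 6}  B5 = {2, 5}  B6 = {4, 7}  B7 = {1, 4}
Tree: B1–B2, B1–B3, B3–B4, B3–B5, B3–B6, B1–B7

The largest bag has 2 vertices, giving width 1; this decomposition certifies tw(G) ≤ 1. Since G has at least one edge (e.g. 0–4), it is not an edgeless graph, so tw(G) ≥ 1. Hence tw(G) = 1 exactly.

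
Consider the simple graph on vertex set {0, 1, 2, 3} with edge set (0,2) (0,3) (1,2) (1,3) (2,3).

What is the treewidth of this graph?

2

A width-2 tree decomposition is:
Bags: B1 = {1, 2, 3}  B2 = {0, 2, 3}
Tree: B1–B2
The largest bag has 3 vertices, giving width 2; this decomposition certifies tw(G) ≤ 2. On the other hand G contains the 3-clique {0, 2, 3}. A clique must lie in a single bag of any decomposition, so no decomposition can have width below 2. The upper and lower bounds meet at 2, so that is the treewidth.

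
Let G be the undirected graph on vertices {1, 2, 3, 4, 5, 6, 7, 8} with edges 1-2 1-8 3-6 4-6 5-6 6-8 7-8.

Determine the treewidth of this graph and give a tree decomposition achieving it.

Every bag has size at most 2, so the width is 2 − 1 = 1 and tw(G) ≤ 1. Since G has at least one edge (e.g. 6–8), it is not an edgeless graph, so tw(G) ≥ 1. The upper and lower bounds meet at 1, so that is the treewidth.

Treewidth 1.
Bags: B1 = {6, 8}  B2 = {1, 8}  B3 = {7, 8}  B4 = {1, 2}  B5 = {4, 6}  B6 = {5, 6}  B7 = {3, 6}
Tree: B1–B2, B2–B3, B2–B4, B1–B5, B5–B6, B1–B7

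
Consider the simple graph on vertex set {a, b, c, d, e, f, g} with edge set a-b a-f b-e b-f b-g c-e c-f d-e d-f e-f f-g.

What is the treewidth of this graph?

A width-2 tree decomposition is:
Bags: B1 = {c, e, f}  B2 = {b, e, f}  B3 = {a, b, f}  B4 = {b, f, g}  B5 = {d, e, f}
Tree: B1–B2, B2–B3, B3–B4, B1–B5
Each bag holds 3 vertices, so the decomposition has width 2, which upper-bounds the treewidth. On the other hand G contains the 3-clique {d, e, f}. A clique must lie in a single bag of any decomposition, so no decomposition can have width below 2. The upper and lower bounds meet at 2, so that is the treewidth.

2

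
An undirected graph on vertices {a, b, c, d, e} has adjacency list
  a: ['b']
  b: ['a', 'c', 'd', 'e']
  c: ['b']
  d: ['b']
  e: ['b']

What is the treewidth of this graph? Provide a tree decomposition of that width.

Treewidth 1.
One such decomposition:
Bags: B1 = {b, d}  B2 = {a, b}  B3 = {b, c}  B4 = {b, e}
Tree: B1–B2, B2–B3, B1–B4

Each bag holds 2 vertices, so the decomposition has width 1, which upper-bounds the treewidth. G has an edge, so its treewidth is at least 1. The upper and lower bounds meet at 1, so that is the treewidth.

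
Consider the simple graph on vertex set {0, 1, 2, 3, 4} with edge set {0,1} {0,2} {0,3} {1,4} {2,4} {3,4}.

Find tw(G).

A width-2 tree decomposition is:
Bags: B1 = {0, 2, 4}  B2 = {0, 1, 4}  B3 = {0, 3, 4}
Tree: B1–B2, B2–B3
Each bag holds 3 vertices, so the decomposition has width 2, which upper-bounds the treewidth. Since 2–4–1–0–2 is a cycle in G, G is not acyclic. Forests are exactly the graphs of treewidth ≤ 1, so tw(G) ≥ 2. The upper and lower bounds meet at 2, so that is the treewidth.

2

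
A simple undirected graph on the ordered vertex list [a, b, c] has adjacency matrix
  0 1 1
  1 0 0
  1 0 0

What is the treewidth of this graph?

1

A width-1 tree decomposition is:
Bags: B1 = {a, c}  B2 = {a, b}
Tree: B1–B2
Every bag has size at most 2, so the width is 2 − 1 = 1 and tw(G) ≤ 1. G has an edge, so its treewidth is at least 1. Therefore the treewidth is 1.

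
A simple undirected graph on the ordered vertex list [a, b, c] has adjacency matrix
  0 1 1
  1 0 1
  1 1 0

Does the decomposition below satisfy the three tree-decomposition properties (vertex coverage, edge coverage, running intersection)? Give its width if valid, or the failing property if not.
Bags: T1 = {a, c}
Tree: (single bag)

No — vertex b appears in no bag.

A tree decomposition must satisfy three properties: every vertex lies in some bag; for every edge, both endpoints lie together in some bag; and for every vertex, the bags containing it form a connected subtree. Here vertex b appears in no bag, so the decomposition is invalid.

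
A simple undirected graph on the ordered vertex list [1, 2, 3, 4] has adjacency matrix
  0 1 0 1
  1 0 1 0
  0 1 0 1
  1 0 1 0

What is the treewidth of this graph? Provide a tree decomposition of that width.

Treewidth 2.
One such decomposition:
Bags: B1 = {1, 2, 4}  B2 = {2, 3, 4}
Tree: B1–B2

The largest bag has 3 vertices, giving width 2; this decomposition certifies tw(G) ≤ 2. For the lower bound, G contains the cycle 2–1–4–3–2, so G is not a forest; only forests have treewidth ≤ 1, hence tw(G) ≥ 2. Hence tw(G) = 2 exactly.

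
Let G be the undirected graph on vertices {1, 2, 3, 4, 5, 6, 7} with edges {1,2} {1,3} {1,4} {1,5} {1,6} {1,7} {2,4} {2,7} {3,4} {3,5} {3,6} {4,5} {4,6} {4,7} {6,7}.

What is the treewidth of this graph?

A width-3 tree decomposition is:
Bags: B1 = {1, 2, 4, 7}  B2 = {1, 4, 6, 7}  B3 = {1, 3, 4, 6}  B4 = {1, 3, 4, 5}
Tree: B1–B2, B2–B3, B3–B4
The largest bag has 4 vertices, giving width 3; this decomposition certifies tw(G) ≤ 3. On the other hand G contains the 4-clique {1, 2, 4, 7}. A clique must lie in a single bag of any decomposition, so no decomposition can have width below 3. Combining the bounds, tw(G) = 3.

3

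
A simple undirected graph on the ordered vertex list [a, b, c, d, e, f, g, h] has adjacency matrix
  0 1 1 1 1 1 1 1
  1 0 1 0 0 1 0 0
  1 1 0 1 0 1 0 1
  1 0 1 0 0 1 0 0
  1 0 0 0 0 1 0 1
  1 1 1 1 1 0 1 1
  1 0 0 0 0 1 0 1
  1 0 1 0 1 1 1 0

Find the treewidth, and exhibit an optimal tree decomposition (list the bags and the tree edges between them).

Treewidth 3.
One such decomposition:
Bags: B1 = {a, c, f, h}  B2 = {a, f, g, h}  B3 = {a, e, f, h}  B4 = {a, b, c, f}  B5 = {a, c, d, f}
Tree: B1–B2, B1–B3, B1–B4, B4–B5

Every bag has size at most 4, so the width is 4 − 1 = 3 and tw(G) ≤ 3. Conversely, {a, c, d, f} is a clique of size 4, and the vertices of any clique must share a bag in every tree decomposition; so some bag has ≥ 4 vertices and tw(G) ≥ 3. Combining the bounds, tw(G) = 3.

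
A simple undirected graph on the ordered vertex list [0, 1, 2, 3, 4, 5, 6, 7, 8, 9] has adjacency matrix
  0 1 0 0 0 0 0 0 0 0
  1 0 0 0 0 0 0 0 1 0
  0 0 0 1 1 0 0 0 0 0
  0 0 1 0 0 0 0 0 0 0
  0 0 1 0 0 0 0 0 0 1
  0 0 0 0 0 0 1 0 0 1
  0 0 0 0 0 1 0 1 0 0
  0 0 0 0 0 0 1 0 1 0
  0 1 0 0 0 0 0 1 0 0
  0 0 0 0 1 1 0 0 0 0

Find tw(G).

1

A width-1 tree decomposition is:
Bags: B1 = {2, 3}  B2 = {2, 4}  B3 = {4, 9}  B4 = {5, 9}  B5 = {5, 6}  B6 = {6, 7}  B7 = {7, 8}  B8 = {1, 8}  B9 = {0, 1}
Tree: B1–B2, B2–B3, B3–B4, B4–B5, B5–B6, B6–B7, B7–B8, B8–B9
Every bag has size at most 2, so the width is 2 − 1 = 1 and tw(G) ≤ 1. Any graph with an edge has treewidth ≥ 1, and G has the edge 3–2. The upper and lower bounds meet at 1, so that is the treewidth.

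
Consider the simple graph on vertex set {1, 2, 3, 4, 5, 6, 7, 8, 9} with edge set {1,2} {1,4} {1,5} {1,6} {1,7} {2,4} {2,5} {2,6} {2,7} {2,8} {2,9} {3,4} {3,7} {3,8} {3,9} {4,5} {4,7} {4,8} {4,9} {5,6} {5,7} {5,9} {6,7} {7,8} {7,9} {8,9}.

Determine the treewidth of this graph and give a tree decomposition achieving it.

Every bag has size at most 5, so the width is 5 − 1 = 4 and tw(G) ≤ 4. On the other hand G contains the 5-clique {2, 4, 7, 8, 9}. A clique must lie in a single bag of any decomposition, so no decomposition can have width below 4. The upper and lower bounds meet at 4, so that is the treewidth.

Treewidth 4.
Bags: B1 = {1, 2, 4, 5, 7}  B2 = {2, 4, 5, 7, 9}  B3 = {1, 2, 5, 6, 7}  B4 = {2, 4, 7, 8, 9}  B5 = {3, 4, 7, 8, 9}
Tree: B1–B2, B1–B3, B2–B4, B4–B5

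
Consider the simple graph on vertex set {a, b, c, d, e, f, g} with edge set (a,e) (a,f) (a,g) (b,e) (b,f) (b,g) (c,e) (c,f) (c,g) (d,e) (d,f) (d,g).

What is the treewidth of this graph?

A width-3 tree decomposition is:
Bags: B1 = {c, e, f, g}  B2 = {d, e, f, g}  B3 = {a, e, f, g}  B4 = {b, e, f, g}
Tree: B1–B2, B2–B3, B3–B4
Every bag has size at most 4, so the width is 4 − 1 = 3 and tw(G) ≤ 3. For the lower bound: the 4 vertex sets {c,g}, {d,e}, {f}, {a} are disjoint, each induces a connected subgraph, and every pair is joined by at least one edge of G. Contracting each set to a single vertex therefore yields K_{4} as a minor, and since treewidth is minor-monotone, tw(G) ≥ tw(K_{4}) = 3. Hence tw(G) = 3 exactly.

3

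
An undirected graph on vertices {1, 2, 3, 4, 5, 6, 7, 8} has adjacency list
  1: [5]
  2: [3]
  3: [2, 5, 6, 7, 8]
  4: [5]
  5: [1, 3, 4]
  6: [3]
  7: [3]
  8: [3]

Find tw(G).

A width-1 tree decomposition is:
Bags: B1 = {3, 5}  B2 = {3, 8}  B3 = {1, 5}  B4 = {4, 5}  B5 = {3, 6}  B6 = {2, 3}  B7 = {3, 7}
Tree: B1–B2, B1–B3, B1–B4, B1–B5, B1–B6, B5–B7
Every bag has size at most 2, so the width is 2 − 1 = 1 and tw(G) ≤ 1. G has an edge, so its treewidth is at least 1. Therefore the treewidth is 1.

1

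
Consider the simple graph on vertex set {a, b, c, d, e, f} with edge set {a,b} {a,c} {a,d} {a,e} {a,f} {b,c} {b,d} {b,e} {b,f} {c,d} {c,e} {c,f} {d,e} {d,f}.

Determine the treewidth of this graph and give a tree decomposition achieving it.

Every bag has size at most 5, so the width is 5 − 1 = 4 and tw(G) ≤ 4. For the lower bound, the 5 vertices {a, b, c, d, e} are pairwise adjacent, and any tree decomposition puts a clique entirely inside one bag — forcing width ≥ 4. Therefore the treewidth is 4.

Treewidth 4.
One such decomposition:
Bags: B1 = {a, b, c, d, f}  B2 = {a, b, c, d, e}
Tree: B1–B2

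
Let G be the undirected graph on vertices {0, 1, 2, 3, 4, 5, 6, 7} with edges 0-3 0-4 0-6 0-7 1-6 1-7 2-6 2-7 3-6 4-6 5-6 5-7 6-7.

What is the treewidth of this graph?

A width-2 tree decomposition is:
Bags: B1 = {0, 6, 7}  B2 = {0, 4, 6}  B3 = {2, 6, 7}  B4 = {1, 6, 7}  B5 = {0, 3, 6}  B6 = {5, 6, 7}
Tree: B1–B2, B1–B3, B3–B4, B2–B5, B1–B6
Each bag holds 3 vertices, so the decomposition has width 2, which upper-bounds the treewidth. On the other hand G contains the 3-clique {0, 3, 6}. A clique must lie in a single bag of any decomposition, so no decomposition can have width below 2. The upper and lower bounds meet at 2, so that is the treewidth.

2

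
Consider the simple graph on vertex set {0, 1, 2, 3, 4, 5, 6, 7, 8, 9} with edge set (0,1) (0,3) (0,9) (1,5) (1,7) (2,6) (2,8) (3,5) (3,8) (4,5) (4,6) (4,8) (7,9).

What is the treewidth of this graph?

2

A width-2 tree decomposition is:
Bags: B1 = {2, 4, 6}  B2 = {2, 4, 8}  B3 = {4, 5, 8}  B4 = {3, 5, 8}  B5 = {1, 3, 5}  B6 = {0, 1, 3}  B7 = {0, 1, 7}  B8 = {0, 7, 9}
Tree: B1–B2, B2–B3, B3–B4, B4–B5, B5–B6, B6–B7, B7–B8
Each bag holds 3 vertices, so the decomposition has width 2, which upper-bounds the treewidth. The edges 6–2–8–4–6 form a cycle, so G is not a tree and its treewidth is at least 2. Combining the bounds, tw(G) = 2.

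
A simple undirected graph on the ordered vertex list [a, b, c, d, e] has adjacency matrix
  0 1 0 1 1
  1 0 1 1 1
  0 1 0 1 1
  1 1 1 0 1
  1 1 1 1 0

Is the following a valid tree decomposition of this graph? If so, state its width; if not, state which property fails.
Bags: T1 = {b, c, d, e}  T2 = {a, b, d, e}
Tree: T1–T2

Yes; width 3.

Vertex coverage: the bags together contain {a, b, c, d, e}, the full vertex set. Edge coverage: each edge of G has both endpoints in at least one bag. Running intersection: for every vertex, the bags containing it form a connected subtree. All three properties hold, so this is a valid tree decomposition of width max|bag| − 1 = 3, and hence tw(G) ≤ 3.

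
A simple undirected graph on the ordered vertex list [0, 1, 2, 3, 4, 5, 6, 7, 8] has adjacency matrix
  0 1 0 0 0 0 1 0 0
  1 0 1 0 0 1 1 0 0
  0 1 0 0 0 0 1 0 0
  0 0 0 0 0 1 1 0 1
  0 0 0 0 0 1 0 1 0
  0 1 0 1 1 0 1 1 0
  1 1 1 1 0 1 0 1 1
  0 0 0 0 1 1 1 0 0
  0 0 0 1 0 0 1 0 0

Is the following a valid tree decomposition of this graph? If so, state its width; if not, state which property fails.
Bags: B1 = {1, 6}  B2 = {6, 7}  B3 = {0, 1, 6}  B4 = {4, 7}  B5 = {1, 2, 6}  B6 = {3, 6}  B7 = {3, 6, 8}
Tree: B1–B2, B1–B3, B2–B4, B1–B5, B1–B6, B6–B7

No — vertex 5 appears in no bag.

A tree decomposition must satisfy three properties: every vertex lies in some bag; for every edge, both endpoints lie together in some bag; and for every vertex, the bags containing it form a connected subtree. Here vertex 5 appears in no bag, so the decomposition is invalid.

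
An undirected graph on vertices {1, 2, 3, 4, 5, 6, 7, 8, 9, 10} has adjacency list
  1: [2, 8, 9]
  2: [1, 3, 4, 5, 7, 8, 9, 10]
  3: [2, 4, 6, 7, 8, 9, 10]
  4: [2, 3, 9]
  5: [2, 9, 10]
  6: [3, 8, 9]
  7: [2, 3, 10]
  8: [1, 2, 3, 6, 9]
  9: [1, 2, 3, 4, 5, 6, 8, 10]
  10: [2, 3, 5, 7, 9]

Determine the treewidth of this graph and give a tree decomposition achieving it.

The largest bag has 4 vertices, giving width 3; this decomposition certifies tw(G) ≤ 3. On the other hand G contains the 4-clique {1, 2, 8, 9}. A clique must lie in a single bag of any decomposition, so no decomposition can have width below 3. Therefore the treewidth is 3.

Treewidth 3.
One optimal decomposition is:
Bags: B1 = {2, 3, 4, 9}  B2 = {2, 3, 9, 10}  B3 = {2, 5, 9, 10}  B4 = {2, 3, 8, 9}  B5 = {2, 3, 7, 10}  B6 = {1, 2, 8, 9}  B7 = {3, 6, 8, 9}
Tree: B1–B2, B2–B3, B2–B4, B2–B5, B4–B6, B4–B7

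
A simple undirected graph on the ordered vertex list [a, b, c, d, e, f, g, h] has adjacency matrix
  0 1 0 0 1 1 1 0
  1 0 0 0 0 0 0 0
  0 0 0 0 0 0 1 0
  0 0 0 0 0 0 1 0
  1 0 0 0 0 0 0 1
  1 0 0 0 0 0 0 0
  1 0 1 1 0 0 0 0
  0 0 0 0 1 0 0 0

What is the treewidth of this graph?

A width-1 tree decomposition is:
Bags: B1 = {a, g}  B2 = {a, e}  B3 = {d, g}  B4 = {a, f}  B5 = {a, b}  B6 = {e, h}  B7 = {c, g}
Tree: B1–B2, B1–B3, B2–B4, B2–B5, B2–B6, B3–B7
The largest bag has 2 vertices, giving width 1; this decomposition certifies tw(G) ≤ 1. G has an edge, so its treewidth is at least 1. Combining the bounds, tw(G) = 1.

1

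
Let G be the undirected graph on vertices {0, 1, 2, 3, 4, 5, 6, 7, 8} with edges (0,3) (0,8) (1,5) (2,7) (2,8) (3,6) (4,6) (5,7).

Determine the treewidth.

1

A width-1 tree decomposition is:
Bags: B1 = {1, 5}  B2 = {5, 7}  B3 = {2, 7}  B4 = {2, 8}  B5 = {0, 8}  B6 = {0, 3}  B7 = {3, 6}  B8 = {4, 6}
Tree: B1–B2, B2–B3, B3–B4, B4–B5, B5–B6, B6–B7, B7–B8
The largest bag has 2 vertices, giving width 1; this decomposition certifies tw(G) ≤ 1. G has an edge, so its treewidth is at least 1. Hence tw(G) = 1 exactly.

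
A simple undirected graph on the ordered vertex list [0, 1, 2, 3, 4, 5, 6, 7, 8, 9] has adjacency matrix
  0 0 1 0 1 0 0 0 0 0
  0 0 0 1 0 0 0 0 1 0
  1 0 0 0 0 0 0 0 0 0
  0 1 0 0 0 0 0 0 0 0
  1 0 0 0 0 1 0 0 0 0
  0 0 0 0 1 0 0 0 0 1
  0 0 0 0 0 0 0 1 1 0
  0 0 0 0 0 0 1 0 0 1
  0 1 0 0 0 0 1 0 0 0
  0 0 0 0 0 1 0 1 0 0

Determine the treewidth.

A width-1 tree decomposition is:
Bags: B1 = {0, 2}  B2 = {0, 4}  B3 = {4, 5}  B4 = {5, 9}  B5 = {7, 9}  B6 = {6, 7}  B7 = {6, 8}  B8 = {1, 8}  B9 = {1, 3}
Tree: B1–B2, B2–B3, B3–B4, B4–B5, B5–B6, B6–B7, B7–B8, B8–B9
The largest bag has 2 vertices, giving width 1; this decomposition certifies tw(G) ≤ 1. Since G has at least one edge (e.g. 2–0), it is not an edgeless graph, so tw(G) ≥ 1. Hence tw(G) = 1 exactly.

1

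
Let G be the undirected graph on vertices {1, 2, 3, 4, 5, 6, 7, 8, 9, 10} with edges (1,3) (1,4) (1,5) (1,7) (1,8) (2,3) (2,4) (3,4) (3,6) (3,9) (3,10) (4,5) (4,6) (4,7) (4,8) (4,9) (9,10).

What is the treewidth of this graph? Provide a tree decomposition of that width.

Treewidth 2.
One such decomposition:
Bags: B1 = {2, 3, 4}  B2 = {3, 4, 9}  B3 = {3, 4, 6}  B4 = {1, 3, 4}  B5 = {3, 9, 10}  B6 = {1, 4, 8}  B7 = {1, 4, 7}  B8 = {1, 4, 5}
Tree: B1–B2, B2–B3, B1–B4, B2–B5, B4–B6, B6–B7, B6–B8

Every bag has size at most 3, so the width is 3 − 1 = 2 and tw(G) ≤ 2. On the other hand G contains the 3-clique {3, 9, 10}. A clique must lie in a single bag of any decomposition, so no decomposition can have width below 2. The upper and lower bounds meet at 2, so that is the treewidth.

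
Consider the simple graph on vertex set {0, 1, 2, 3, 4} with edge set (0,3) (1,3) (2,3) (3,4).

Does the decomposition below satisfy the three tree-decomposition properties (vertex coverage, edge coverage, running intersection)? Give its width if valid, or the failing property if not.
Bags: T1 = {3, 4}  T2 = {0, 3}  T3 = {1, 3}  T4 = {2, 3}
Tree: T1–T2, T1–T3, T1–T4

Vertex coverage: the bags together contain {0, 1, 2, 3, 4}, the full vertex set. Edge coverage: each edge of G has both endpoints in at least one bag. Running intersection: for every vertex, the bags containing it form a connected subtree. All three properties hold, so this is a valid tree decomposition of width max|bag| − 1 = 1, and hence tw(G) ≤ 1.

Yes; width 1.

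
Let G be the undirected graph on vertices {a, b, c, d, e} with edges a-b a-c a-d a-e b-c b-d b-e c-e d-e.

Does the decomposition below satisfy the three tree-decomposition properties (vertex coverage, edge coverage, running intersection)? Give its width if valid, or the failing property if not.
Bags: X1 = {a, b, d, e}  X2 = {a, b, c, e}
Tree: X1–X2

Every vertex of G appears in some bag (union = {a, b, c, d, e}); every edge is covered by a bag; and for each vertex v the set of bags containing v is connected in the bag tree. The decomposition is therefore valid. The largest bag has 4 vertices, so the width is 3.

Yes; width 3.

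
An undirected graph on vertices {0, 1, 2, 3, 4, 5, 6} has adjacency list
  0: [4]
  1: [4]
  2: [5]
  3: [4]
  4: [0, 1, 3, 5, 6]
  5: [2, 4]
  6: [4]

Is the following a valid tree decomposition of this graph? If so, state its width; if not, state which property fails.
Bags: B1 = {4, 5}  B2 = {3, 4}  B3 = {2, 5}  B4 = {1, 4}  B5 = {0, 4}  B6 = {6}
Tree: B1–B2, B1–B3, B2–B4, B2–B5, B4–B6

A tree decomposition must satisfy three properties: every vertex lies in some bag; for every edge, both endpoints lie together in some bag; and for every vertex, the bags containing it form a connected subtree. Here edge (4,6) lies in no bag, so the decomposition is invalid.

No — edge (4,6) lies in no bag.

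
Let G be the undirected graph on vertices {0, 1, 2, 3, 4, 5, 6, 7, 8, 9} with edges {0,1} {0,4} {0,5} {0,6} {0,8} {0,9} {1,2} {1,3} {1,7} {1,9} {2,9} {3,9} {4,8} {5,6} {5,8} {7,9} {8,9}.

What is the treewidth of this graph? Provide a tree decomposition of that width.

Each bag holds 3 vertices, so the decomposition has width 2, which upper-bounds the treewidth. For the lower bound, the 3 vertices {0, 8, 9} are pairwise adjacent, and any tree decomposition puts a clique entirely inside one bag — forcing width ≥ 2. Hence tw(G) = 2 exactly.

Treewidth 2.
Bags: B1 = {0, 4, 8}  B2 = {0, 5, 8}  B3 = {0, 8, 9}  B4 = {0, 1, 9}  B5 = {1, 7, 9}  B6 = {0, 5, 6}  B7 = {1, 3, 9}  B8 = {1, 2, 9}
Tree: B1–B2, B1–B3, B3–B4, B4–B5, B2–B6, B5–B7, B5–B8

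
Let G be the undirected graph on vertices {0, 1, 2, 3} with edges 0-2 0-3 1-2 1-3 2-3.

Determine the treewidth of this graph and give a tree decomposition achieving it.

Treewidth 2.
One such decomposition:
Bags: B1 = {1, 2, 3}  B2 = {0, 2, 3}
Tree: B1–B2

Each bag holds 3 vertices, so the decomposition has width 2, which upper-bounds the treewidth. Conversely, {0, 2, 3} is a clique of size 3, and the vertices of any clique must share a bag in every tree decomposition; so some bag has ≥ 3 vertices and tw(G) ≥ 2. Hence tw(G) = 2 exactly.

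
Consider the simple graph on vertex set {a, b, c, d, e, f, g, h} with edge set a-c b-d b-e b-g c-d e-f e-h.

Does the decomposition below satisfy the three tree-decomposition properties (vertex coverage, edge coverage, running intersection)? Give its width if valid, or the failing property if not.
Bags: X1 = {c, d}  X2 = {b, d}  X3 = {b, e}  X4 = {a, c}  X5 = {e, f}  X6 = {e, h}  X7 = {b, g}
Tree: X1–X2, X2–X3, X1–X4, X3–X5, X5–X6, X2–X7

Yes; width 1.

Every vertex of G appears in some bag (union = {a, b, c, d, e, f, g, h}); every edge is covered by a bag; and for each vertex v the set of bags containing v is connected in the bag tree. The decomposition is therefore valid. The largest bag has 2 vertices, so the width is 1.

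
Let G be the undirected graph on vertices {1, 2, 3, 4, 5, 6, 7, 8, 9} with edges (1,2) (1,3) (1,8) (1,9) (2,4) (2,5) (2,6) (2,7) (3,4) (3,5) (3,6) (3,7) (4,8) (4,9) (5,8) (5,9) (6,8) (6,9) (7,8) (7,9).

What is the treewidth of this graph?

4

A width-4 tree decomposition is:
Bags: B1 = {2, 3, 4, 8, 9}  B2 = {2, 3, 5, 8, 9}  B3 = {1, 2, 3, 8, 9}  B4 = {2, 3, 7, 8, 9}  B5 = {2, 3, 6, 8, 9}
Tree: B1–B2, B2–B3, B3–B4, B4–B5
Each bag holds 5 vertices, so the decomposition has width 4, which upper-bounds the treewidth. For the lower bound: the 5 vertex sets {3,4}, {2,5}, {1,9}, {8}, {7} are disjoint, each induces a connected subgraph, and every pair is joined by at least one edge of G. Contracting each set to a single vertex therefore yields K_{5} as a minor, and since treewidth is minor-monotone, tw(G) ≥ tw(K_{5}) = 4. Therefore the treewidth is 4.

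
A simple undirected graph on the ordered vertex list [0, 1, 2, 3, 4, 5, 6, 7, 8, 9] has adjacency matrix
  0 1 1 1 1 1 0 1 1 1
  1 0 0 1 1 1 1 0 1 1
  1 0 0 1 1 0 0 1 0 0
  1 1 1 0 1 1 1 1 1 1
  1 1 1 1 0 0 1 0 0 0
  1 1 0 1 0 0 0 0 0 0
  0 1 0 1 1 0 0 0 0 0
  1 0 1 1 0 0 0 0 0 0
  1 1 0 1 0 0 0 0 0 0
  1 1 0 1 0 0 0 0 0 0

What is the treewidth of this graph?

A width-3 tree decomposition is:
Bags: B1 = {0, 1, 3, 4}  B2 = {0, 1, 3, 8}  B3 = {1, 3, 4, 6}  B4 = {0, 2, 3, 4}  B5 = {0, 1, 3, 5}  B6 = {0, 1, 3, 9}  B7 = {0, 2, 3, 7}
Tree: B1–B2, B1–B3, B1–B4, B2–B5, B5–B6, B4–B7
The largest bag has 4 vertices, giving width 3; this decomposition certifies tw(G) ≤ 3. On the other hand G contains the 4-clique {0, 1, 3, 8}. A clique must lie in a single bag of any decomposition, so no decomposition can have width below 3. Therefore the treewidth is 3.

3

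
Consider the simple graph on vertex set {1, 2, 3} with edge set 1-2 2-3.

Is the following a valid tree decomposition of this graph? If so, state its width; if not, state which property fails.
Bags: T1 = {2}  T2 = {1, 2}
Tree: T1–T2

A tree decomposition must satisfy three properties: every vertex lies in some bag; for every edge, both endpoints lie together in some bag; and for every vertex, the bags containing it form a connected subtree. Here vertex 3 appears in no bag, so the decomposition is invalid.

No — vertex 3 appears in no bag.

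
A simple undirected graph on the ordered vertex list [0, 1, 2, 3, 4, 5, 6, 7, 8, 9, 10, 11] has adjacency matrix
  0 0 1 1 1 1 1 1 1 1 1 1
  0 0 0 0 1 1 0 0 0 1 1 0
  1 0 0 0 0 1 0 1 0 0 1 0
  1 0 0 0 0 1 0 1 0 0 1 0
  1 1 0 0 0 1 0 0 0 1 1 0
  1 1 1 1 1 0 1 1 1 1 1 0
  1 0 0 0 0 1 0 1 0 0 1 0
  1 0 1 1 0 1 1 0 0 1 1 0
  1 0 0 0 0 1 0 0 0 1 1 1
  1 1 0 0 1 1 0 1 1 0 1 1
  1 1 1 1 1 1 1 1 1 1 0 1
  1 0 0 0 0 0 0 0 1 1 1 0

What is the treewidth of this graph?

4

A width-4 tree decomposition is:
Bags: B1 = {0, 5, 7, 9, 10}  B2 = {0, 5, 8, 9, 10}  B3 = {0, 8, 9, 10, 11}  B4 = {0, 3, 5, 7, 10}  B5 = {0, 5, 6, 7, 10}  B6 = {0, 4, 5, 9, 10}  B7 = {1, 4, 5, 9, 10}  B8 = {0, 2, 5, 7, 10}
Tree: B1–B2, B2–B3, B1–B4, B1–B5, B1–B6, B6–B7, B4–B8
The largest bag has 5 vertices, giving width 4; this decomposition certifies tw(G) ≤ 4. On the other hand G contains the 5-clique {0, 8, 9, 10, 11}. A clique must lie in a single bag of any decomposition, so no decomposition can have width below 4. The upper and lower bounds meet at 4, so that is the treewidth.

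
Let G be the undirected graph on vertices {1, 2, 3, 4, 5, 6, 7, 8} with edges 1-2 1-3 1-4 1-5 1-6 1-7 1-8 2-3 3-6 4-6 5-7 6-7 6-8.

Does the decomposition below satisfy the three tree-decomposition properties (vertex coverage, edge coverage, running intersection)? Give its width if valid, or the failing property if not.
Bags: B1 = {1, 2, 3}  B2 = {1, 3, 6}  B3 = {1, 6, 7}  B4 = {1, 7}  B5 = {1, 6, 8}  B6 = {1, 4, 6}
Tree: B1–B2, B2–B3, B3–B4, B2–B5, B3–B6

A tree decomposition must satisfy three properties: every vertex lies in some bag; for every edge, both endpoints lie together in some bag; and for every vertex, the bags containing it form a connected subtree. Here vertex 5 appears in no bag, so the decomposition is invalid.

No — vertex 5 appears in no bag.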